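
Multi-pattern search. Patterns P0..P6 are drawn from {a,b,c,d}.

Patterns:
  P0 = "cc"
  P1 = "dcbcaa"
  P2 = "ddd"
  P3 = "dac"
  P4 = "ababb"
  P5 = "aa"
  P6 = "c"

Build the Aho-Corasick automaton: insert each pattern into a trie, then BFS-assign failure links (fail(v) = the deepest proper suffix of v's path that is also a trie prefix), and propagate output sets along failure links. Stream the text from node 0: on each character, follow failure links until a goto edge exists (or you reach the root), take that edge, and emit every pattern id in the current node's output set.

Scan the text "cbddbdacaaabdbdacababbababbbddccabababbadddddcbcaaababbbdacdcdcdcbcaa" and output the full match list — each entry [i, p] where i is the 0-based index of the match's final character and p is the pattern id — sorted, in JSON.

Build:
Trie nodes:
  0='ε' goto a→13 c→1 d→3
  1='c' goto c→2  ←P6
  2='cc' goto ·  ←P0
  3='d' goto a→11 c→4 d→9
  4='dc' goto b→5
  5='dcb' goto c→6
  6='dcbc' goto a→7
  7='dcbca' goto a→8
  8='dcbcaa' goto ·  ←P1
  9='dd' goto d→10
  10='ddd' goto ·  ←P2
  11='da' goto c→12
  12='dac' goto ·  ←P3
  13='a' goto a→18 b→14
  14='ab' goto a→15
  15='aba' goto b→16
  16='abab' goto b→17
  17='ababb' goto ·  ←P4
  18='aa' goto ·  ←P5

BFS fail/out derivation:
  fail(1) 'c': from fail(0)=0 chase 'c': 0 ⇒ 0;  out={6}∪out(0)={6}
  fail(3) 'd': from fail(0)=0 chase 'd': 0 ⇒ 0;  out=∅∪out(0)=∅
  fail(13) 'a': from fail(0)=0 chase 'a': 0 ⇒ 0;  out=∅∪out(0)=∅
  fail(2) 'cc': from fail(1)=0 chase 'c': 0 ⇒ 1;  out={0}∪out(1)={0,6}
  fail(4) 'dc': from fail(3)=0 chase 'c': 0 ⇒ 1;  out=∅∪out(1)={6}
  fail(9) 'dd': from fail(3)=0 chase 'd': 0 ⇒ 3;  out=∅∪out(3)=∅
  fail(11) 'da': from fail(3)=0 chase 'a': 0 ⇒ 13;  out=∅∪out(13)=∅
  fail(14) 'ab': from fail(13)=0 chase 'b': 0 ⇒ 0;  out=∅∪out(0)=∅
  fail(18) 'aa': from fail(13)=0 chase 'a': 0 ⇒ 13;  out={5}∪out(13)={5}
  fail(5) 'dcb': from fail(4)=1 chase 'b': 1→0 ⇒ 0;  out=∅∪out(0)=∅
  fail(10) 'ddd': from fail(9)=3 chase 'd': 3 ⇒ 9;  out={2}∪out(9)={2}
  fail(12) 'dac': from fail(11)=13 chase 'c': 13→0 ⇒ 1;  out={3}∪out(1)={3,6}
  fail(15) 'aba': from fail(14)=0 chase 'a': 0 ⇒ 13;  out=∅∪out(13)=∅
  fail(6) 'dcbc': from fail(5)=0 chase 'c': 0 ⇒ 1;  out=∅∪out(1)={6}
  fail(16) 'abab': from fail(15)=13 chase 'b': 13 ⇒ 14;  out=∅∪out(14)=∅
  fail(7) 'dcbca': from fail(6)=1 chase 'a': 1→0 ⇒ 13;  out=∅∪out(13)=∅
  fail(17) 'ababb': from fail(16)=14 chase 'b': 14→0 ⇒ 0;  out={4}∪out(0)={4}
  fail(8) 'dcbcaa': from fail(7)=13 chase 'a': 13 ⇒ 18;  out={1}∪out(18)={1,5}

Run:
pos 0 'c': at 1  ** P6@[0:0]
pos 1 'b': at 0 ·f
pos 2 'd': at 3
pos 3 'd': at 9
pos 4 'b': at 0 ·f
pos 5 'd': at 3
pos 6 'a': at 11
pos 7 'c': at 12  ** P3@[5:7],P6@[7:7]
pos 8 'a': at 13 ·f
pos 9 'a': at 18  ** P5@[8:9]
pos 10 'a': at 18 ·f  ** P5@[9:10]
pos 11 'b': at 14 ·f
pos 12 'd': at 3 ·f
pos 13 'b': at 0 ·f
pos 14 'd': at 3
pos 15 'a': at 11
pos 16 'c': at 12  ** P3@[14:16],P6@[16:16]
pos 17 'a': at 13 ·f
pos 18 'b': at 14
pos 19 'a': at 15
pos 20 'b': at 16
pos 21 'b': at 17  ** P4@[17:21]
pos 22 'a': at 13 ·f
pos 23 'b': at 14
pos 24 'a': at 15
pos 25 'b': at 16
pos 26 'b': at 17  ** P4@[22:26]
pos 27 'b': at 0 ·f
pos 28 'd': at 3
pos 29 'd': at 9
pos 30 'c': at 4 ·f  ** P6@[30:30]
pos 31 'c': at 2 ·f  ** P0@[30:31],P6@[31:31]
pos 32 'a': at 13 ·f
pos 33 'b': at 14
pos 34 'a': at 15
pos 35 'b': at 16
pos 36 'a': at 15 ·f
pos 37 'b': at 16
pos 38 'b': at 17  ** P4@[34:38]
pos 39 'a': at 13 ·f
pos 40 'd': at 3 ·f
pos 41 'd': at 9
pos 42 'd': at 10  ** P2@[40:42]
pos 43 'd': at 10 ·f  ** P2@[41:43]
pos 44 'd': at 10 ·f  ** P2@[42:44]
pos 45 'c': at 4 ·f  ** P6@[45:45]
pos 46 'b': at 5
pos 47 'c': at 6  ** P6@[47:47]
pos 48 'a': at 7
pos 49 'a': at 8  ** P1@[44:49],P5@[48:49]
pos 50 'a': at 18 ·f  ** P5@[49:50]
pos 51 'b': at 14 ·f
pos 52 'a': at 15
pos 53 'b': at 16
pos 54 'b': at 17  ** P4@[50:54]
pos 55 'b': at 0 ·f
pos 56 'd': at 3
pos 57 'a': at 11
pos 58 'c': at 12  ** P3@[56:58],P6@[58:58]
pos 59 'd': at 3 ·f
pos 60 'c': at 4  ** P6@[60:60]
pos 61 'd': at 3 ·f
pos 62 'c': at 4  ** P6@[62:62]
pos 63 'd': at 3 ·f
pos 64 'c': at 4  ** P6@[64:64]
pos 65 'b': at 5
pos 66 'c': at 6  ** P6@[66:66]
pos 67 'a': at 7
pos 68 'a': at 8  ** P1@[63:68],P5@[67:68]

All matches (sorted): [[0,6],[7,3],[7,6],[9,5],[10,5],[16,3],[16,6],[21,4],[26,4],[30,6],[31,0],[31,6],[38,4],[42,2],[43,2],[44,2],[45,6],[47,6],[49,1],[49,5],[50,5],[54,4],[58,3],[58,6],[60,6],[62,6],[64,6],[66,6],[68,1],[68,5]]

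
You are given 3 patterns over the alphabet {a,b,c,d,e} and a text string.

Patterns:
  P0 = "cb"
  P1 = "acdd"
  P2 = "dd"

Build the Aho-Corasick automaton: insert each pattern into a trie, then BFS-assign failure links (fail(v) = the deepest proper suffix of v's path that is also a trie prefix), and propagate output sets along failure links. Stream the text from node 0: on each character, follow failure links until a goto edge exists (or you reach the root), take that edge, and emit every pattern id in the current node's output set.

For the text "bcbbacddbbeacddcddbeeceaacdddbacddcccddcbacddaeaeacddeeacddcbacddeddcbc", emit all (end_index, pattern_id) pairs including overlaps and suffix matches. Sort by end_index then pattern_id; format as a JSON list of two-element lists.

Build:
Trie (insert patterns):
  0='ε' goto a→3 c→1 d→7
  1='c' goto b→2
  2='cb' goto ·  [P0 ends]
  3='a' goto c→4
  4='ac' goto d→5
  5='acd' goto d→6
  6='acdd' goto ·  [P1 ends]
  7='d' goto d→8
  8='dd' goto ·  [P2 ends]

Failure links (BFS by depth):
  fail(1) 'c': from fail(0)=0 chase 'c': 0 ⇒ 0;  out=∅∪out(0)=∅
  fail(3) 'a': from fail(0)=0 chase 'a': 0 ⇒ 0;  out=∅∪out(0)=∅
  fail(7) 'd': from fail(0)=0 chase 'd': 0 ⇒ 0;  out=∅∪out(0)=∅
  fail(2) 'cb': from fail(1)=0 chase 'b': 0 ⇒ 0;  out={0}∪out(0)={0}
  fail(4) 'ac': from fail(3)=0 chase 'c': 0 ⇒ 1;  out=∅∪out(1)=∅
  fail(8) 'dd': from fail(7)=0 chase 'd': 0 ⇒ 7;  out={2}∪out(7)={2}
  fail(5) 'acd': from fail(4)=1 chase 'd': 1→0 ⇒ 7;  out=∅∪out(7)=∅
  fail(6) 'acdd': from fail(5)=7 chase 'd': 7 ⇒ 8;  out={1}∪out(8)={1,2}

Scan:
[0] read 'b'  n0⇒n0
[1] read 'c'  n0⇒n1
[2] read 'b'  n1⇒n2  ** P0@[1:2]
[3] read 'b'  n2⇒n0 ·f
[4] read 'a'  n0⇒n3
[5] read 'c'  n3⇒n4
[6] read 'd'  n4⇒n5
[7] read 'd'  n5⇒n6  ** P1@[4:7],P2@[6:7]
[8] read 'b'  n6⇒n0 ·f
[9] read 'b'  n0⇒n0
[10] read 'e'  n0⇒n0
[11] read 'a'  n0⇒n3
[12] read 'c'  n3⇒n4
[13] read 'd'  n4⇒n5
[14] read 'd'  n5⇒n6  ** P1@[11:14],P2@[13:14]
[15] read 'c'  n6⇒n1 ·f
[16] read 'd'  n1⇒n7 ·f
[17] read 'd'  n7⇒n8  ** P2@[16:17]
[18] read 'b'  n8⇒n0 ·f
[19] read 'e'  n0⇒n0
[20] read 'e'  n0⇒n0
[21] read 'c'  n0⇒n1
[22] read 'e'  n1⇒n0 ·f
[23] read 'a'  n0⇒n3
[24] read 'a'  n3⇒n3 ·f
[25] read 'c'  n3⇒n4
[26] read 'd'  n4⇒n5
[27] read 'd'  n5⇒n6  ** P1@[24:27],P2@[26:27]
[28] read 'd'  n6⇒n8 ·f  ** P2@[27:28]
[29] read 'b'  n8⇒n0 ·f
[30] read 'a'  n0⇒n3
[31] read 'c'  n3⇒n4
[32] read 'd'  n4⇒n5
[33] read 'd'  n5⇒n6  ** P1@[30:33],P2@[32:33]
[34] read 'c'  n6⇒n1 ·f
[35] read 'c'  n1⇒n1 ·f
[36] read 'c'  n1⇒n1 ·f
[37] read 'd'  n1⇒n7 ·f
[38] read 'd'  n7⇒n8  ** P2@[37:38]
[39] read 'c'  n8⇒n1 ·f
[40] read 'b'  n1⇒n2  ** P0@[39:40]
[41] read 'a'  n2⇒n3 ·f
[42] read 'c'  n3⇒n4
[43] read 'd'  n4⇒n5
[44] read 'd'  n5⇒n6  ** P1@[41:44],P2@[43:44]
[45] read 'a'  n6⇒n3 ·f
[46] read 'e'  n3⇒n0 ·f
[47] read 'a'  n0⇒n3
[48] read 'e'  n3⇒n0 ·f
[49] read 'a'  n0⇒n3
[50] read 'c'  n3⇒n4
[51] read 'd'  n4⇒n5
[52] read 'd'  n5⇒n6  ** P1@[49:52],P2@[51:52]
[53] read 'e'  n6⇒n0 ·f
[54] read 'e'  n0⇒n0
[55] read 'a'  n0⇒n3
[56] read 'c'  n3⇒n4
[57] read 'd'  n4⇒n5
[58] read 'd'  n5⇒n6  ** P1@[55:58],P2@[57:58]
[59] read 'c'  n6⇒n1 ·f
[60] read 'b'  n1⇒n2  ** P0@[59:60]
[61] read 'a'  n2⇒n3 ·f
[62] read 'c'  n3⇒n4
[63] read 'd'  n4⇒n5
[64] read 'd'  n5⇒n6  ** P1@[61:64],P2@[63:64]
[65] read 'e'  n6⇒n0 ·f
[66] read 'd'  n0⇒n7
[67] read 'd'  n7⇒n8  ** P2@[66:67]
[68] read 'c'  n8⇒n1 ·f
[69] read 'b'  n1⇒n2  ** P0@[68:69]
[70] read 'c'  n2⇒n1 ·f

All matches (sorted): [[2,0],[7,1],[7,2],[14,1],[14,2],[17,2],[27,1],[27,2],[28,2],[33,1],[33,2],[38,2],[40,0],[44,1],[44,2],[52,1],[52,2],[58,1],[58,2],[60,0],[64,1],[64,2],[67,2],[69,0]]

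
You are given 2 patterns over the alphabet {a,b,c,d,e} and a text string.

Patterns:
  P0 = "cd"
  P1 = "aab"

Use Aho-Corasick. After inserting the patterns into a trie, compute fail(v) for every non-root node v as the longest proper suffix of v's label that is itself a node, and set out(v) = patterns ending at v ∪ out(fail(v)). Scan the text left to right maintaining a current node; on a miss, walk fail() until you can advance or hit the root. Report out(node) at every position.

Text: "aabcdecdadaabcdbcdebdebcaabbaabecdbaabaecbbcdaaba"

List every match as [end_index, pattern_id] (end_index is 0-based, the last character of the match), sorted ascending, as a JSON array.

Build:
Trie nodes:
  n0 'ε': a→3 c→1
  n1 'c': d→2
  n2 'cd': ·  [P0 ends]
  n3 'a': a→4
  n4 'aa': b→5
  n5 'aab': ·  [P1 ends]

Failure links (BFS by depth):
  fail(1) 'c': from fail(0)=0 chase 'c': 0 ⇒ 0;  out=∅∪out(0)=∅
  fail(3) 'a': from fail(0)=0 chase 'a': 0 ⇒ 0;  out=∅∪out(0)=∅
  fail(2) 'cd': from fail(1)=0 chase 'd': 0 ⇒ 0;  out={0}∪out(0)={0}
  fail(4) 'aa': from fail(3)=0 chase 'a': 0 ⇒ 3;  out=∅∪out(3)=∅
  fail(5) 'aab': from fail(4)=3 chase 'b': 3→0 ⇒ 0;  out={1}∪out(0)={1}

Run:
i=0 'a': node 0→3
i=1 'a': node 3→4
i=2 'b': node 4→5  → match P1@[0:2]
i=3 'c': node 5→1 ·f
i=4 'd': node 1→2  → match P0@[3:4]
i=5 'e': node 2→0 ·f
i=6 'c': node 0→1
i=7 'd': node 1→2  → match P0@[6:7]
i=8 'a': node 2→3 ·f
i=9 'd': node 3→0 ·f
i=10 'a': node 0→3
i=11 'a': node 3→4
i=12 'b': node 4→5  → match P1@[10:12]
i=13 'c': node 5→1 ·f
i=14 'd': node 1→2  → match P0@[13:14]
i=15 'b': node 2→0 ·f
i=16 'c': node 0→1
i=17 'd': node 1→2  → match P0@[16:17]
i=18 'e': node 2→0 ·f
i=19 'b': node 0→0
i=20 'd': node 0→0
i=21 'e': node 0→0
i=22 'b': node 0→0
i=23 'c': node 0→1
i=24 'a': node 1→3 ·f
i=25 'a': node 3→4
i=26 'b': node 4→5  → match P1@[24:26]
i=27 'b': node 5→0 ·f
i=28 'a': node 0→3
i=29 'a': node 3→4
i=30 'b': node 4→5  → match P1@[28:30]
i=31 'e': node 5→0 ·f
i=32 'c': node 0→1
i=33 'd': node 1→2  → match P0@[32:33]
i=34 'b': node 2→0 ·f
i=35 'a': node 0→3
i=36 'a': node 3→4
i=37 'b': node 4→5  → match P1@[35:37]
i=38 'a': node 5→3 ·f
i=39 'e': node 3→0 ·f
i=40 'c': node 0→1
i=41 'b': node 1→0 ·f
i=42 'b': node 0→0
i=43 'c': node 0→1
i=44 'd': node 1→2  → match P0@[43:44]
i=45 'a': node 2→3 ·f
i=46 'a': node 3→4
i=47 'b': node 4→5  → match P1@[45:47]
i=48 'a': node 5→3 ·f

All matches (sorted): [[2,1],[4,0],[7,0],[12,1],[14,0],[17,0],[26,1],[30,1],[33,0],[37,1],[44,0],[47,1]]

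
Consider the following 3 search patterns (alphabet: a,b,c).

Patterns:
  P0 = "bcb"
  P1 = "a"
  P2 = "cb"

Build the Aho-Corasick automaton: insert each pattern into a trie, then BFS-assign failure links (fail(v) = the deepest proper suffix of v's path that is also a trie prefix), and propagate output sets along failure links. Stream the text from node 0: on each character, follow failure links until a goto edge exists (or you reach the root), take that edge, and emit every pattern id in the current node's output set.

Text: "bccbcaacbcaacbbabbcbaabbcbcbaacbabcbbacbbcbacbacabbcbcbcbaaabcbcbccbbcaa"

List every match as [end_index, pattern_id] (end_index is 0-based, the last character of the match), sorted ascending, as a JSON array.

Build automaton:
Trie (insert patterns):
  0='ε' goto a→4 b→1 c→5
  1='b' goto c→2
  2='bc' goto b→3
  3='bcb' goto ·  [P0 ends]
  4='a' goto ·  [P1 ends]
  5='c' goto b→6
  6='cb' goto ·  [P2 ends]

BFS fail/out derivation:
  n1('b'): parent n0 fail=0; on 'b' 0 → fail=0;  out ∅∪∅=∅
  n4('a'): parent n0 fail=0; on 'a' 0 → fail=0;  out {1}∪∅={1}
  n5('c'): parent n0 fail=0; on 'c' 0 → fail=0;  out ∅∪∅=∅
  n2('bc'): parent n1 fail=0; on 'c' 0 → fail=5;  out ∅∪∅=∅
  n6('cb'): parent n5 fail=0; on 'b' 0 → fail=1;  out {2}∪∅={2}
  n3('bcb'): parent n2 fail=5; on 'b' 5 → fail=6;  out {0}∪{2}={0,2}

Scan:
[0] read 'b'  n0⇒n1
[1] read 'c'  n1⇒n2
[2] read 'c'  n2⇒n5 ·f
[3] read 'b'  n5⇒n6  → match P2@[2:3]
[4] read 'c'  n6⇒n2 ·f
[5] read 'a'  n2⇒n4 ·f  → match P1@[5:5]
[6] read 'a'  n4⇒n4 ·f  → match P1@[6:6]
[7] read 'c'  n4⇒n5 ·f
[8] read 'b'  n5⇒n6  → match P2@[7:8]
[9] read 'c'  n6⇒n2 ·f
[10] read 'a'  n2⇒n4 ·f  → match P1@[10:10]
[11] read 'a'  n4⇒n4 ·f  → match P1@[11:11]
[12] read 'c'  n4⇒n5 ·f
[13] read 'b'  n5⇒n6  → match P2@[12:13]
[14] read 'b'  n6⇒n1 ·f
[15] read 'a'  n1⇒n4 ·f  → match P1@[15:15]
[16] read 'b'  n4⇒n1 ·f
[17] read 'b'  n1⇒n1 ·f
[18] read 'c'  n1⇒n2
[19] read 'b'  n2⇒n3  → match P0@[17:19],P2@[18:19]
[20] read 'a'  n3⇒n4 ·f  → match P1@[20:20]
[21] read 'a'  n4⇒n4 ·f  → match P1@[21:21]
[22] read 'b'  n4⇒n1 ·f
[23] read 'b'  n1⇒n1 ·f
[24] read 'c'  n1⇒n2
[25] read 'b'  n2⇒n3  → match P0@[23:25],P2@[24:25]
[26] read 'c'  n3⇒n2 ·f
[27] read 'b'  n2⇒n3  → match P0@[25:27],P2@[26:27]
[28] read 'a'  n3⇒n4 ·f  → match P1@[28:28]
[29] read 'a'  n4⇒n4 ·f  → match P1@[29:29]
[30] read 'c'  n4⇒n5 ·f
[31] read 'b'  n5⇒n6  → match P2@[30:31]
[32] read 'a'  n6⇒n4 ·f  → match P1@[32:32]
[33] read 'b'  n4⇒n1 ·f
[34] read 'c'  n1⇒n2
[35] read 'b'  n2⇒n3  → match P0@[33:35],P2@[34:35]
[36] read 'b'  n3⇒n1 ·f
[37] read 'a'  n1⇒n4 ·f  → match P1@[37:37]
[38] read 'c'  n4⇒n5 ·f
[39] read 'b'  n5⇒n6  → match P2@[38:39]
[40] read 'b'  n6⇒n1 ·f
[41] read 'c'  n1⇒n2
[42] read 'b'  n2⇒n3  → match P0@[40:42],P2@[41:42]
[43] read 'a'  n3⇒n4 ·f  → match P1@[43:43]
[44] read 'c'  n4⇒n5 ·f
[45] read 'b'  n5⇒n6  → match P2@[44:45]
[46] read 'a'  n6⇒n4 ·f  → match P1@[46:46]
[47] read 'c'  n4⇒n5 ·f
[48] read 'a'  n5⇒n4 ·f  → match P1@[48:48]
[49] read 'b'  n4⇒n1 ·f
[50] read 'b'  n1⇒n1 ·f
[51] read 'c'  n1⇒n2
[52] read 'b'  n2⇒n3  → match P0@[50:52],P2@[51:52]
[53] read 'c'  n3⇒n2 ·f
[54] read 'b'  n2⇒n3  → match P0@[52:54],P2@[53:54]
[55] read 'c'  n3⇒n2 ·f
[56] read 'b'  n2⇒n3  → match P0@[54:56],P2@[55:56]
[57] read 'a'  n3⇒n4 ·f  → match P1@[57:57]
[58] read 'a'  n4⇒n4 ·f  → match P1@[58:58]
[59] read 'a'  n4⇒n4 ·f  → match P1@[59:59]
[60] read 'b'  n4⇒n1 ·f
[61] read 'c'  n1⇒n2
[62] read 'b'  n2⇒n3  → match P0@[60:62],P2@[61:62]
[63] read 'c'  n3⇒n2 ·f
[64] read 'b'  n2⇒n3  → match P0@[62:64],P2@[63:64]
[65] read 'c'  n3⇒n2 ·f
[66] read 'c'  n2⇒n5 ·f
[67] read 'b'  n5⇒n6  → match P2@[66:67]
[68] read 'b'  n6⇒n1 ·f
[69] read 'c'  n1⇒n2
[70] read 'a'  n2⇒n4 ·f  → match P1@[70:70]
[71] read 'a'  n4⇒n4 ·f  → match P1@[71:71]

Matches: [[3,2],[5,1],[6,1],[8,2],[10,1],[11,1],[13,2],[15,1],[19,0],[19,2],[20,1],[21,1],[25,0],[25,2],[27,0],[27,2],[28,1],[29,1],[31,2],[32,1],[35,0],[35,2],[37,1],[39,2],[42,0],[42,2],[43,1],[45,2],[46,1],[48,1],[52,0],[52,2],[54,0],[54,2],[56,0],[56,2],[57,1],[58,1],[59,1],[62,0],[62,2],[64,0],[64,2],[67,2],[70,1],[71,1]]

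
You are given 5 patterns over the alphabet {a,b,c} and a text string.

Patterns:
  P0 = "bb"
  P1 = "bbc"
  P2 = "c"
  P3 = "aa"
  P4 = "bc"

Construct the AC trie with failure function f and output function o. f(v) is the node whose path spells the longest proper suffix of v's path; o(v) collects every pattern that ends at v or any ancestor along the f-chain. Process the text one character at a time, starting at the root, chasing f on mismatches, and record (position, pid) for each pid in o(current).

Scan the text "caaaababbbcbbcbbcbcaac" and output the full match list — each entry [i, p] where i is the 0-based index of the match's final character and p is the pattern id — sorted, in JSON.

Construct AC machine:
Trie nodes:
  n0 'ε': a→5 b→1 c→4
  n1 'b': b→2 c→7
  n2 'bb': c→3  [P0 ends]
  n3 'bbc': ·  [P1 ends]
  n4 'c': ·  [P2 ends]
  n5 'a': a→6
  n6 'aa': ·  [P3 ends]
  n7 'bc': ·  [P4 ends]

BFS fail/out derivation:
  n1('b'): parent n0 fail=0; on 'b' 0 → fail=0;  out ∅∪∅=∅
  n4('c'): parent n0 fail=0; on 'c' 0 → fail=0;  out {2}∪∅={2}
  n5('a'): parent n0 fail=0; on 'a' 0 → fail=0;  out ∅∪∅=∅
  n2('bb'): parent n1 fail=0; on 'b' 0 → fail=1;  out {0}∪∅={0}
  n6('aa'): parent n5 fail=0; on 'a' 0 → fail=5;  out {3}∪∅={3}
  n7('bc'): parent n1 fail=0; on 'c' 0 → fail=4;  out {4}∪{2}={2,4}
  n3('bbc'): parent n2 fail=1; on 'c' 1 → fail=7;  out {1}∪{2,4}={1,2,4}

Run:
[0] read 'c'  n0⇒n4  ** P2@[0:0]
[1] read 'a'  n4⇒n5 ·f
[2] read 'a'  n5⇒n6  ** P3@[1:2]
[3] read 'a'  n6⇒n6 ·f  ** P3@[2:3]
[4] read 'a'  n6⇒n6 ·f  ** P3@[3:4]
[5] read 'b'  n6⇒n1 ·f
[6] read 'a'  n1⇒n5 ·f
[7] read 'b'  n5⇒n1 ·f
[8] read 'b'  n1⇒n2  ** P0@[7:8]
[9] read 'b'  n2⇒n2 ·f  ** P0@[8:9]
[10] read 'c'  n2⇒n3  ** P1@[8:10],P2@[10:10],P4@[9:10]
[11] read 'b'  n3⇒n1 ·f
[12] read 'b'  n1⇒n2  ** P0@[11:12]
[13] read 'c'  n2⇒n3  ** P1@[11:13],P2@[13:13],P4@[12:13]
[14] read 'b'  n3⇒n1 ·f
[15] read 'b'  n1⇒n2  ** P0@[14:15]
[16] read 'c'  n2⇒n3  ** P1@[14:16],P2@[16:16],P4@[15:16]
[17] read 'b'  n3⇒n1 ·f
[18] read 'c'  n1⇒n7  ** P2@[18:18],P4@[17:18]
[19] read 'a'  n7⇒n5 ·f
[20] read 'a'  n5⇒n6  ** P3@[19:20]
[21] read 'c'  n6⇒n4 ·f  ** P2@[21:21]

Result: [[0,2],[2,3],[3,3],[4,3],[8,0],[9,0],[10,1],[10,2],[10,4],[12,0],[13,1],[13,2],[13,4],[15,0],[16,1],[16,2],[16,4],[18,2],[18,4],[20,3],[21,2]]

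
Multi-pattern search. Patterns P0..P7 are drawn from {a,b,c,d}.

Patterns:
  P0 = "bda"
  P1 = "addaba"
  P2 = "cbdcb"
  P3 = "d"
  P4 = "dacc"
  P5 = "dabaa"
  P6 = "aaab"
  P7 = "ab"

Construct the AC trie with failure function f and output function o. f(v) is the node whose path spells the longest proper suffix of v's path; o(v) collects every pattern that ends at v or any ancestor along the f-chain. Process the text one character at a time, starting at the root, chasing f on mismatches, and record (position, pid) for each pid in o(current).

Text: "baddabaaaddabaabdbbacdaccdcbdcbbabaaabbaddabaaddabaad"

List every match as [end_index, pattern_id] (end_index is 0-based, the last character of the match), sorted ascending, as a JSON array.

Build automaton:
Trie nodes:
  0='ε' goto a→4 b→1 c→10 d→15
  1='b' goto d→2
  2='bd' goto a→3
  3='bda' goto ·  [P0 ends]
  4='a' goto a→22 b→25 d→5
  5='ad' goto d→6
  6='add' goto a→7
  7='adda' goto b→8
  8='addab' goto a→9
  9='addaba' goto ·  [P1 ends]
  10='c' goto b→11
  11='cb' goto d→12
  12='cbd' goto c→13
  13='cbdc' goto b→14
  14='cbdcb' goto ·  [P2 ends]
  15='d' goto a→16  [P3 ends]
  16='da' goto b→19 c→17
  17='dac' goto c→18
  18='dacc' goto ·  [P4 ends]
  19='dab' goto a→20
  20='daba' goto a→21
  21='dabaa' goto ·  [P5 ends]
  22='aa' goto a→23
  23='aaa' goto b→24
  24='aaab' goto ·  [P6 ends]
  25='ab' goto ·  [P7 ends]

BFS fail/out derivation:
  n1('b'): parent n0 fail=0; on 'b' 0 → fail=0;  out ∅∪∅=∅
  n4('a'): parent n0 fail=0; on 'a' 0 → fail=0;  out ∅∪∅=∅
  n10('c'): parent n0 fail=0; on 'c' 0 → fail=0;  out ∅∪∅=∅
  n15('d'): parent n0 fail=0; on 'd' 0 → fail=0;  out {3}∪∅={3}
  n2('bd'): parent n1 fail=0; on 'd' 0 → fail=15;  out ∅∪{3}={3}
  n5('ad'): parent n4 fail=0; on 'd' 0 → fail=15;  out ∅∪{3}={3}
  n11('cb'): parent n10 fail=0; on 'b' 0 → fail=1;  out ∅∪∅=∅
  n16('da'): parent n15 fail=0; on 'a' 0 → fail=4;  out ∅∪∅=∅
  n22('aa'): parent n4 fail=0; on 'a' 0 → fail=4;  out ∅∪∅=∅
  n25('ab'): parent n4 fail=0; on 'b' 0 → fail=1;  out {7}∪∅={7}
  n3('bda'): parent n2 fail=15; on 'a' 15 → fail=16;  out {0}∪∅={0}
  n6('add'): parent n5 fail=15; on 'd' 15→0 → fail=15;  out ∅∪{3}={3}
  n12('cbd'): parent n11 fail=1; on 'd' 1 → fail=2;  out ∅∪{3}={3}
  n17('dac'): parent n16 fail=4; on 'c' 4→0 → fail=10;  out ∅∪∅=∅
  n19('dab'): parent n16 fail=4; on 'b' 4 → fail=25;  out ∅∪{7}={7}
  n23('aaa'): parent n22 fail=4; on 'a' 4 → fail=22;  out ∅∪∅=∅
  n7('adda'): parent n6 fail=15; on 'a' 15 → fail=16;  out ∅∪∅=∅
  n13('cbdc'): parent n12 fail=2; on 'c' 2→15→0 → fail=10;  out ∅∪∅=∅
  n18('dacc'): parent n17 fail=10; on 'c' 10→0 → fail=10;  out {4}∪∅={4}
  n20('daba'): parent n19 fail=25; on 'a' 25→1→0 → fail=4;  out ∅∪∅=∅
  n24('aaab'): parent n23 fail=22; on 'b' 22→4 → fail=25;  out {6}∪{7}={6,7}
  n8('addab'): parent n7 fail=16; on 'b' 16 → fail=19;  out ∅∪{7}={7}
  n14('cbdcb'): parent n13 fail=10; on 'b' 10 → fail=11;  out {2}∪∅={2}
  n21('dabaa'): parent n20 fail=4; on 'a' 4 → fail=22;  out {5}∪∅={5}
  n9('addaba'): parent n8 fail=19; on 'a' 19 → fail=20;  out {1}∪∅={1}

Text stream:
i=0 'b': node 0→1
i=1 'a': node 1→4 (fail-walked)
i=2 'd': node 4→5  → match P3@[2:2]
i=3 'd': node 5→6  → match P3@[3:3]
i=4 'a': node 6→7
i=5 'b': node 7→8  → match P7@[4:5]
i=6 'a': node 8→9  → match P1@[1:6]
i=7 'a': node 9→21 (fail-walked)  → match P5@[3:7]
i=8 'a': node 21→23 (fail-walked)
i=9 'd': node 23→5 (fail-walked)  → match P3@[9:9]
i=10 'd': node 5→6  → match P3@[10:10]
i=11 'a': node 6→7
i=12 'b': node 7→8  → match P7@[11:12]
i=13 'a': node 8→9  → match P1@[8:13]
i=14 'a': node 9→21 (fail-walked)  → match P5@[10:14]
i=15 'b': node 21→25 (fail-walked)  → match P7@[14:15]
i=16 'd': node 25→2 (fail-walked)  → match P3@[16:16]
i=17 'b': node 2→1 (fail-walked)
i=18 'b': node 1→1 (fail-walked)
i=19 'a': node 1→4 (fail-walked)
i=20 'c': node 4→10 (fail-walked)
i=21 'd': node 10→15 (fail-walked)  → match P3@[21:21]
i=22 'a': node 15→16
i=23 'c': node 16→17
i=24 'c': node 17→18  → match P4@[21:24]
i=25 'd': node 18→15 (fail-walked)  → match P3@[25:25]
i=26 'c': node 15→10 (fail-walked)
i=27 'b': node 10→11
i=28 'd': node 11→12  → match P3@[28:28]
i=29 'c': node 12→13
i=30 'b': node 13→14  → match P2@[26:30]
i=31 'b': node 14→1 (fail-walked)
i=32 'a': node 1→4 (fail-walked)
i=33 'b': node 4→25  → match P7@[32:33]
i=34 'a': node 25→4 (fail-walked)
i=35 'a': node 4→22
i=36 'a': node 22→23
i=37 'b': node 23→24  → match P6@[34:37],P7@[36:37]
i=38 'b': node 24→1 (fail-walked)
i=39 'a': node 1→4 (fail-walked)
i=40 'd': node 4→5  → match P3@[40:40]
i=41 'd': node 5→6  → match P3@[41:41]
i=42 'a': node 6→7
i=43 'b': node 7→8  → match P7@[42:43]
i=44 'a': node 8→9  → match P1@[39:44]
i=45 'a': node 9→21 (fail-walked)  → match P5@[41:45]
i=46 'd': node 21→5 (fail-walked)  → match P3@[46:46]
i=47 'd': node 5→6  → match P3@[47:47]
i=48 'a': node 6→7
i=49 'b': node 7→8  → match P7@[48:49]
i=50 'a': node 8→9  → match P1@[45:50]
i=51 'a': node 9→21 (fail-walked)  → match P5@[47:51]
i=52 'd': node 21→5 (fail-walked)  → match P3@[52:52]

Result: [[2,3],[3,3],[5,7],[6,1],[7,5],[9,3],[10,3],[12,7],[13,1],[14,5],[15,7],[16,3],[21,3],[24,4],[25,3],[28,3],[30,2],[33,7],[37,6],[37,7],[40,3],[41,3],[43,7],[44,1],[45,5],[46,3],[47,3],[49,7],[50,1],[51,5],[52,3]]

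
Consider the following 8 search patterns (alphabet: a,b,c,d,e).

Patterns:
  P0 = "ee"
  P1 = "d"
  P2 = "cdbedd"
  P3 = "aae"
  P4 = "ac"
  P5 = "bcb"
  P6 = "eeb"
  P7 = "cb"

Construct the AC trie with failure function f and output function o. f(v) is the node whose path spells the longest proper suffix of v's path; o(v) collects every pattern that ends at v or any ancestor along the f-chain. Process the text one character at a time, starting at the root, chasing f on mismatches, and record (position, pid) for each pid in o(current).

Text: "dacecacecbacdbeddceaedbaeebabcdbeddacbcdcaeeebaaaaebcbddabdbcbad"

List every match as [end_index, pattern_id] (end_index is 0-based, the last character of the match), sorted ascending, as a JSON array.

Build:
Trie (insert patterns):
  n0 'ε': a→10 b→14 c→4 d→3 e→1
  n1 'e': e→2
  n2 'ee': b→17  [P0 ends]
  n3 'd': ·  [P1 ends]
  n4 'c': b→18 d→5
  n5 'cd': b→6
  n6 'cdb': e→7
  n7 'cdbe': d→8
  n8 'cdbed': d→9
  n9 'cdbedd': ·  [P2 ends]
  n10 'a': a→11 c→13
  n11 'aa': e→12
  n12 'aae': ·  [P3 ends]
  n13 'ac': ·  [P4 ends]
  n14 'b': c→15
  n15 'bc': b→16
  n16 'bcb': ·  [P5 ends]
  n17 'eeb': ·  [P6 ends]
  n18 'cb': ·  [P7 ends]

Failure links (BFS by depth):
  n1('e'): parent n0 fail=0; on 'e' 0 → fail=0;  out ∅∪∅=∅
  n3('d'): parent n0 fail=0; on 'd' 0 → fail=0;  out {1}∪∅={1}
  n4('c'): parent n0 fail=0; on 'c' 0 → fail=0;  out ∅∪∅=∅
  n10('a'): parent n0 fail=0; on 'a' 0 → fail=0;  out ∅∪∅=∅
  n14('b'): parent n0 fail=0; on 'b' 0 → fail=0;  out ∅∪∅=∅
  n2('ee'): parent n1 fail=0; on 'e' 0 → fail=1;  out {0}∪∅={0}
  n5('cd'): parent n4 fail=0; on 'd' 0 → fail=3;  out ∅∪{1}={1}
  n11('aa'): parent n10 fail=0; on 'a' 0 → fail=10;  out ∅∪∅=∅
  n13('ac'): parent n10 fail=0; on 'c' 0 → fail=4;  out {4}∪∅={4}
  n15('bc'): parent n14 fail=0; on 'c' 0 → fail=4;  out ∅∪∅=∅
  n18('cb'): parent n4 fail=0; on 'b' 0 → fail=14;  out {7}∪∅={7}
  n6('cdb'): parent n5 fail=3; on 'b' 3→0 → fail=14;  out ∅∪∅=∅
  n12('aae'): parent n11 fail=10; on 'e' 10→0 → fail=1;  out {3}∪∅={3}
  n16('bcb'): parent n15 fail=4; on 'b' 4 → fail=18;  out {5}∪{7}={5,7}
  n17('eeb'): parent n2 fail=1; on 'b' 1→0 → fail=14;  out {6}∪∅={6}
  n7('cdbe'): parent n6 fail=14; on 'e' 14→0 → fail=1;  out ∅∪∅=∅
  n8('cdbed'): parent n7 fail=1; on 'd' 1→0 → fail=3;  out ∅∪{1}={1}
  n9('cdbedd'): parent n8 fail=3; on 'd' 3→0 → fail=3;  out {2}∪{1}={1,2}

Scan:
[0] read 'd'  n0⇒n3  ** P1@[0:0]
[1] read 'a'  n3⇒n10 (fail-walked)
[2] read 'c'  n10⇒n13  ** P4@[1:2]
[3] read 'e'  n13⇒n1 (fail-walked)
[4] read 'c'  n1⇒n4 (fail-walked)
[5] read 'a'  n4⇒n10 (fail-walked)
[6] read 'c'  n10⇒n13  ** P4@[5:6]
[7] read 'e'  n13⇒n1 (fail-walked)
[8] read 'c'  n1⇒n4 (fail-walked)
[9] read 'b'  n4⇒n18  ** P7@[8:9]
[10] read 'a'  n18⇒n10 (fail-walked)
[11] read 'c'  n10⇒n13  ** P4@[10:11]
[12] read 'd'  n13⇒n5 (fail-walked)  ** P1@[12:12]
[13] read 'b'  n5⇒n6
[14] read 'e'  n6⇒n7
[15] read 'd'  n7⇒n8  ** P1@[15:15]
[16] read 'd'  n8⇒n9  ** P1@[16:16],P2@[11:16]
[17] read 'c'  n9⇒n4 (fail-walked)
[18] read 'e'  n4⇒n1 (fail-walked)
[19] read 'a'  n1⇒n10 (fail-walked)
[20] read 'e'  n10⇒n1 (fail-walked)
[21] read 'd'  n1⇒n3 (fail-walked)  ** P1@[21:21]
[22] read 'b'  n3⇒n14 (fail-walked)
[23] read 'a'  n14⇒n10 (fail-walked)
[24] read 'e'  n10⇒n1 (fail-walked)
[25] read 'e'  n1⇒n2  ** P0@[24:25]
[26] read 'b'  n2⇒n17  ** P6@[24:26]
[27] read 'a'  n17⇒n10 (fail-walked)
[28] read 'b'  n10⇒n14 (fail-walked)
[29] read 'c'  n14⇒n15
[30] read 'd'  n15⇒n5 (fail-walked)  ** P1@[30:30]
[31] read 'b'  n5⇒n6
[32] read 'e'  n6⇒n7
[33] read 'd'  n7⇒n8  ** P1@[33:33]
[34] read 'd'  n8⇒n9  ** P1@[34:34],P2@[29:34]
[35] read 'a'  n9⇒n10 (fail-walked)
[36] read 'c'  n10⇒n13  ** P4@[35:36]
[37] read 'b'  n13⇒n18 (fail-walked)  ** P7@[36:37]
[38] read 'c'  n18⇒n15 (fail-walked)
[39] read 'd'  n15⇒n5 (fail-walked)  ** P1@[39:39]
[40] read 'c'  n5⇒n4 (fail-walked)
[41] read 'a'  n4⇒n10 (fail-walked)
[42] read 'e'  n10⇒n1 (fail-walked)
[43] read 'e'  n1⇒n2  ** P0@[42:43]
[44] read 'e'  n2⇒n2 (fail-walked)  ** P0@[43:44]
[45] read 'b'  n2⇒n17  ** P6@[43:45]
[46] read 'a'  n17⇒n10 (fail-walked)
[47] read 'a'  n10⇒n11
[48] read 'a'  n11⇒n11 (fail-walked)
[49] read 'a'  n11⇒n11 (fail-walked)
[50] read 'e'  n11⇒n12  ** P3@[48:50]
[51] read 'b'  n12⇒n14 (fail-walked)
[52] read 'c'  n14⇒n15
[53] read 'b'  n15⇒n16  ** P5@[51:53],P7@[52:53]
[54] read 'd'  n16⇒n3 (fail-walked)  ** P1@[54:54]
[55] read 'd'  n3⇒n3 (fail-walked)  ** P1@[55:55]
[56] read 'a'  n3⇒n10 (fail-walked)
[57] read 'b'  n10⇒n14 (fail-walked)
[58] read 'd'  n14⇒n3 (fail-walked)  ** P1@[58:58]
[59] read 'b'  n3⇒n14 (fail-walked)
[60] read 'c'  n14⇒n15
[61] read 'b'  n15⇒n16  ** P5@[59:61],P7@[60:61]
[62] read 'a'  n16⇒n10 (fail-walked)
[63] read 'd'  n10⇒n3 (fail-walked)  ** P1@[63:63]

All matches (sorted): [[0,1],[2,4],[6,4],[9,7],[11,4],[12,1],[15,1],[16,1],[16,2],[21,1],[25,0],[26,6],[30,1],[33,1],[34,1],[34,2],[36,4],[37,7],[39,1],[43,0],[44,0],[45,6],[50,3],[53,5],[53,7],[54,1],[55,1],[58,1],[61,5],[61,7],[63,1]]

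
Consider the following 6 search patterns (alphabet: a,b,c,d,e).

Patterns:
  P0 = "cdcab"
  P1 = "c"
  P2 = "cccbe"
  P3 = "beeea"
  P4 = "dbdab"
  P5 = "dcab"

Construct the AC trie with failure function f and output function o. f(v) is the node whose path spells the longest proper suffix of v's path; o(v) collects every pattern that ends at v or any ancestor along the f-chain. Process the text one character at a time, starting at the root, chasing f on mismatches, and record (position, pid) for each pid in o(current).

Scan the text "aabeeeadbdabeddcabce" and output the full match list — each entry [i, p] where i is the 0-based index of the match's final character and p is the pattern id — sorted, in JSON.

Build:
Trie (insert patterns):
  n0 'ε': b→10 c→1 d→15
  n1 'c': c→6 d→2  ←P1
  n2 'cd': c→3
  n3 'cdc': a→4
  n4 'cdca': b→5
  n5 'cdcab': ·  ←P0
  n6 'cc': c→7
  n7 'ccc': b→8
  n8 'cccb': e→9
  n9 'cccbe': ·  ←P2
  n10 'b': e→11
  n11 'be': e→12
  n12 'bee': e→13
  n13 'beee': a→14
  n14 'beeea': ·  ←P3
  n15 'd': b→16 c→20
  n16 'db': d→17
  n17 'dbd': a→18
  n18 'dbda': b→19
  n19 'dbdab': ·  ←P4
  n20 'dc': a→21
  n21 'dca': b→22
  n22 'dcab': ·  ←P5

BFS fail/out derivation:
  fail(1) 'c': from fail(0)=0 chase 'c': 0 ⇒ 0;  out={1}∪out(0)={1}
  fail(10) 'b': from fail(0)=0 chase 'b': 0 ⇒ 0;  out=∅∪out(0)=∅
  fail(15) 'd': from fail(0)=0 chase 'd': 0 ⇒ 0;  out=∅∪out(0)=∅
  fail(2) 'cd': from fail(1)=0 chase 'd': 0 ⇒ 15;  out=∅∪out(15)=∅
  fail(6) 'cc': from fail(1)=0 chase 'c': 0 ⇒ 1;  out=∅∪out(1)={1}
  fail(11) 'be': from fail(10)=0 chase 'e': 0 ⇒ 0;  out=∅∪out(0)=∅
  fail(16) 'db': from fail(15)=0 chase 'b': 0 ⇒ 10;  out=∅∪out(10)=∅
  fail(20) 'dc': from fail(15)=0 chase 'c': 0 ⇒ 1;  out=∅∪out(1)={1}
  fail(3) 'cdc': from fail(2)=15 chase 'c': 15 ⇒ 20;  out=∅∪out(20)={1}
  fail(7) 'ccc': from fail(6)=1 chase 'c': 1 ⇒ 6;  out=∅∪out(6)={1}
  fail(12) 'bee': from fail(11)=0 chase 'e': 0 ⇒ 0;  out=∅∪out(0)=∅
  fail(17) 'dbd': from fail(16)=10 chase 'd': 10→0 ⇒ 15;  out=∅∪out(15)=∅
  fail(21) 'dca': from fail(20)=1 chase 'a': 1→0 ⇒ 0;  out=∅∪out(0)=∅
  fail(4) 'cdca': from fail(3)=20 chase 'a': 20 ⇒ 21;  out=∅∪out(21)=∅
  fail(8) 'cccb': from fail(7)=6 chase 'b': 6→1→0 ⇒ 10;  out=∅∪out(10)=∅
  fail(13) 'beee': from fail(12)=0 chase 'e': 0 ⇒ 0;  out=∅∪out(0)=∅
  fail(18) 'dbda': from fail(17)=15 chase 'a': 15→0 ⇒ 0;  out=∅∪out(0)=∅
  fail(22) 'dcab': from fail(21)=0 chase 'b': 0 ⇒ 10;  out={5}∪out(10)={5}
  fail(5) 'cdcab': from fail(4)=21 chase 'b': 21 ⇒ 22;  out={0}∪out(22)={0,5}
  fail(9) 'cccbe': from fail(8)=10 chase 'e': 10 ⇒ 11;  out={2}∪out(11)={2}
  fail(14) 'beeea': from fail(13)=0 chase 'a': 0 ⇒ 0;  out={3}∪out(0)={3}
  fail(19) 'dbdab': from fail(18)=0 chase 'b': 0 ⇒ 10;  out={4}∪out(10)={4}

Text stream:
pos 0 'a': at 0
pos 1 'a': at 0
pos 2 'b': at 10
pos 3 'e': at 11
pos 4 'e': at 12
pos 5 'e': at 13
pos 6 'a': at 14  emit P3@[2:6]
pos 7 'd': at 15 (fail-walked)
pos 8 'b': at 16
pos 9 'd': at 17
pos 10 'a': at 18
pos 11 'b': at 19  emit P4@[7:11]
pos 12 'e': at 11 (fail-walked)
pos 13 'd': at 15 (fail-walked)
pos 14 'd': at 15 (fail-walked)
pos 15 'c': at 20  emit P1@[15:15]
pos 16 'a': at 21
pos 17 'b': at 22  emit P5@[14:17]
pos 18 'c': at 1 (fail-walked)  emit P1@[18:18]
pos 19 'e': at 0 (fail-walked)

Matches: [[6,3],[11,4],[15,1],[17,5],[18,1]]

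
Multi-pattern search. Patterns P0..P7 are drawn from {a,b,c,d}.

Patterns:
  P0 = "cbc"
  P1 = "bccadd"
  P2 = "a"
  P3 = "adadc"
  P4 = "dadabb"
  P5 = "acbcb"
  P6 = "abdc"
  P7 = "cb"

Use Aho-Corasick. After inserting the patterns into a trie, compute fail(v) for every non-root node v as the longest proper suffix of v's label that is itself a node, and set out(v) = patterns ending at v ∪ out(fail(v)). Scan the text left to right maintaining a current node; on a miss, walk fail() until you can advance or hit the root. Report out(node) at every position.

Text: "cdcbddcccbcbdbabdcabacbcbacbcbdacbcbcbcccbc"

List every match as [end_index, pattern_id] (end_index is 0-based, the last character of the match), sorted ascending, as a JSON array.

Construct AC machine:
Trie nodes:
  0='ε' goto a→10 b→4 c→1 d→15
  1='c' goto b→2
  2='cb' goto c→3  ←P7
  3='cbc' goto ·  ←P0
  4='b' goto c→5
  5='bc' goto c→6
  6='bcc' goto a→7
  7='bcca' goto d→8
  8='bccad' goto d→9
  9='bccadd' goto ·  ←P1
  10='a' goto b→25 c→21 d→11  ←P2
  11='ad' goto a→12
  12='ada' goto d→13
  13='adad' goto c→14
  14='adadc' goto ·  ←P3
  15='d' goto a→16
  16='da' goto d→17
  17='dad' goto a→18
  18='dada' goto b→19
  19='dadab' goto b→20
  20='dadabb' goto ·  ←P4
  21='ac' goto b→22
  22='acb' goto c→23
  23='acbc' goto b→24
  24='acbcb' goto ·  ←P5
  25='ab' goto d→26
  26='abd' goto c→27
  27='abdc' goto ·  ←P6

BFS fail/out derivation:
  n1('c'): parent n0 fail=0; on 'c' 0 → fail=0;  out ∅∪∅=∅
  n4('b'): parent n0 fail=0; on 'b' 0 → fail=0;  out ∅∪∅=∅
  n10('a'): parent n0 fail=0; on 'a' 0 → fail=0;  out {2}∪∅={2}
  n15('d'): parent n0 fail=0; on 'd' 0 → fail=0;  out ∅∪∅=∅
  n2('cb'): parent n1 fail=0; on 'b' 0 → fail=4;  out {7}∪∅={7}
  n5('bc'): parent n4 fail=0; on 'c' 0 → fail=1;  out ∅∪∅=∅
  n11('ad'): parent n10 fail=0; on 'd' 0 → fail=15;  out ∅∪∅=∅
  n16('da'): parent n15 fail=0; on 'a' 0 → fail=10;  out ∅∪{2}={2}
  n21('ac'): parent n10 fail=0; on 'c' 0 → fail=1;  out ∅∪∅=∅
  n25('ab'): parent n10 fail=0; on 'b' 0 → fail=4;  out ∅∪∅=∅
  n3('cbc'): parent n2 fail=4; on 'c' 4 → fail=5;  out {0}∪∅={0}
  n6('bcc'): parent n5 fail=1; on 'c' 1→0 → fail=1;  out ∅∪∅=∅
  n12('ada'): parent n11 fail=15; on 'a' 15 → fail=16;  out ∅∪{2}={2}
  n17('dad'): parent n16 fail=10; on 'd' 10 → fail=11;  out ∅∪∅=∅
  n22('acb'): parent n21 fail=1; on 'b' 1 → fail=2;  out ∅∪{7}={7}
  n26('abd'): parent n25 fail=4; on 'd' 4→0 → fail=15;  out ∅∪∅=∅
  n7('bcca'): parent n6 fail=1; on 'a' 1→0 → fail=10;  out ∅∪{2}={2}
  n13('adad'): parent n12 fail=16; on 'd' 16 → fail=17;  out ∅∪∅=∅
  n18('dada'): parent n17 fail=11; on 'a' 11 → fail=12;  out ∅∪{2}={2}
  n23('acbc'): parent n22 fail=2; on 'c' 2 → fail=3;  out ∅∪{0}={0}
  n27('abdc'): parent n26 fail=15; on 'c' 15→0 → fail=1;  out {6}∪∅={6}
  n8('bccad'): parent n7 fail=10; on 'd' 10 → fail=11;  out ∅∪∅=∅
  n14('adadc'): parent n13 fail=17; on 'c' 17→11→15→0 → fail=1;  out {3}∪∅={3}
  n19('dadab'): parent n18 fail=12; on 'b' 12→16→10 → fail=25;  out ∅∪∅=∅
  n24('acbcb'): parent n23 fail=3; on 'b' 3→5→1 → fail=2;  out {5}∪{7}={5,7}
  n9('bccadd'): parent n8 fail=11; on 'd' 11→15→0 → fail=15;  out {1}∪∅={1}
  n20('dadabb'): parent n19 fail=25; on 'b' 25→4→0 → fail=4;  out {4}∪∅={4}

Text stream:
i=0 'c': node 0→1
i=1 'd': node 1→15 (fail-walked)
i=2 'c': node 15→1 (fail-walked)
i=3 'b': node 1→2  ** P7@[2:3]
i=4 'd': node 2→15 (fail-walked)
i=5 'd': node 15→15 (fail-walked)
i=6 'c': node 15→1 (fail-walked)
i=7 'c': node 1→1 (fail-walked)
i=8 'c': node 1→1 (fail-walked)
i=9 'b': node 1→2  ** P7@[8:9]
i=10 'c': node 2→3  ** P0@[8:10]
i=11 'b': node 3→2 (fail-walked)  ** P7@[10:11]
i=12 'd': node 2→15 (fail-walked)
i=13 'b': node 15→4 (fail-walked)
i=14 'a': node 4→10 (fail-walked)  ** P2@[14:14]
i=15 'b': node 10→25
i=16 'd': node 25→26
i=17 'c': node 26→27  ** P6@[14:17]
i=18 'a': node 27→10 (fail-walked)  ** P2@[18:18]
i=19 'b': node 10→25
i=20 'a': node 25→10 (fail-walked)  ** P2@[20:20]
i=21 'c': node 10→21
i=22 'b': node 21→22  ** P7@[21:22]
i=23 'c': node 22→23  ** P0@[21:23]
i=24 'b': node 23→24  ** P5@[20:24],P7@[23:24]
i=25 'a': node 24→10 (fail-walked)  ** P2@[25:25]
i=26 'c': node 10→21
i=27 'b': node 21→22  ** P7@[26:27]
i=28 'c': node 22→23  ** P0@[26:28]
i=29 'b': node 23→24  ** P5@[25:29],P7@[28:29]
i=30 'd': node 24→15 (fail-walked)
i=31 'a': node 15→16  ** P2@[31:31]
i=32 'c': node 16→21 (fail-walked)
i=33 'b': node 21→22  ** P7@[32:33]
i=34 'c': node 22→23  ** P0@[32:34]
i=35 'b': node 23→24  ** P5@[31:35],P7@[34:35]
i=36 'c': node 24→3 (fail-walked)  ** P0@[34:36]
i=37 'b': node 3→2 (fail-walked)  ** P7@[36:37]
i=38 'c': node 2→3  ** P0@[36:38]
i=39 'c': node 3→6 (fail-walked)
i=40 'c': node 6→1 (fail-walked)
i=41 'b': node 1→2  ** P7@[40:41]
i=42 'c': node 2→3  ** P0@[40:42]

Matches: [[3,7],[9,7],[10,0],[11,7],[14,2],[17,6],[18,2],[20,2],[22,7],[23,0],[24,5],[24,7],[25,2],[27,7],[28,0],[29,5],[29,7],[31,2],[33,7],[34,0],[35,5],[35,7],[36,0],[37,7],[38,0],[41,7],[42,0]]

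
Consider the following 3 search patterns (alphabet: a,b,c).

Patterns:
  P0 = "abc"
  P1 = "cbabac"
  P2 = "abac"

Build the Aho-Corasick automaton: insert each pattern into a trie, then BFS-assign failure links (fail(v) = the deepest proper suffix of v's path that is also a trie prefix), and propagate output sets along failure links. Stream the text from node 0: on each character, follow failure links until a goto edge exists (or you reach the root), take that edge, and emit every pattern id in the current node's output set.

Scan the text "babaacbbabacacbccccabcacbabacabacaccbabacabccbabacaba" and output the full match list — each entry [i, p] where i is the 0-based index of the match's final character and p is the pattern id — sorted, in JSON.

Build:
Trie (insert patterns):
  0='ε' goto a→1 c→4
  1='a' goto b→2
  2='ab' goto a→10 c→3
  3='abc' goto ·  [P0 ends]
  4='c' goto b→5
  5='cb' goto a→6
  6='cba' goto b→7
  7='cbab' goto a→8
  8='cbaba' goto c→9
  9='cbabac' goto ·  [P1 ends]
  10='aba' goto c→11
  11='abac' goto ·  [P2 ends]

Failure links (BFS by depth):
  fail(1) 'a': from fail(0)=0 chase 'a': 0 ⇒ 0;  out=∅∪out(0)=∅
  fail(4) 'c': from fail(0)=0 chase 'c': 0 ⇒ 0;  out=∅∪out(0)=∅
  fail(2) 'ab': from fail(1)=0 chase 'b': 0 ⇒ 0;  out=∅∪out(0)=∅
  fail(5) 'cb': from fail(4)=0 chase 'b': 0 ⇒ 0;  out=∅∪out(0)=∅
  fail(3) 'abc': from fail(2)=0 chase 'c': 0 ⇒ 4;  out={0}∪out(4)={0}
  fail(6) 'cba': from fail(5)=0 chase 'a': 0 ⇒ 1;  out=∅∪out(1)=∅
  fail(10) 'aba': from fail(2)=0 chase 'a': 0 ⇒ 1;  out=∅∪out(1)=∅
  fail(7) 'cbab': from fail(6)=1 chase 'b': 1 ⇒ 2;  out=∅∪out(2)=∅
  fail(11) 'abac': from fail(10)=1 chase 'c': 1→0 ⇒ 4;  out={2}∪out(4)={2}
  fail(8) 'cbaba': from fail(7)=2 chase 'a': 2 ⇒ 10;  out=∅∪out(10)=∅
  fail(9) 'cbabac': from fail(8)=10 chase 'c': 10 ⇒ 11;  out={1}∪out(11)={1,2}

Run:
pos 0 'b': at 0
pos 1 'a': at 1
pos 2 'b': at 2
pos 3 'a': at 10
pos 4 'a': at 1 (fail-walked)
pos 5 'c': at 4 (fail-walked)
pos 6 'b': at 5
pos 7 'b': at 0 (fail-walked)
pos 8 'a': at 1
pos 9 'b': at 2
pos 10 'a': at 10
pos 11 'c': at 11  ** P2@[8:11]
pos 12 'a': at 1 (fail-walked)
pos 13 'c': at 4 (fail-walked)
pos 14 'b': at 5
pos 15 'c': at 4 (fail-walked)
pos 16 'c': at 4 (fail-walked)
pos 17 'c': at 4 (fail-walked)
pos 18 'c': at 4 (fail-walked)
pos 19 'a': at 1 (fail-walked)
pos 20 'b': at 2
pos 21 'c': at 3  ** P0@[19:21]
pos 22 'a': at 1 (fail-walked)
pos 23 'c': at 4 (fail-walked)
pos 24 'b': at 5
pos 25 'a': at 6
pos 26 'b': at 7
pos 27 'a': at 8
pos 28 'c': at 9  ** P1@[23:28],P2@[25:28]
pos 29 'a': at 1 (fail-walked)
pos 30 'b': at 2
pos 31 'a': at 10
pos 32 'c': at 11  ** P2@[29:32]
pos 33 'a': at 1 (fail-walked)
pos 34 'c': at 4 (fail-walked)
pos 35 'c': at 4 (fail-walked)
pos 36 'b': at 5
pos 37 'a': at 6
pos 38 'b': at 7
pos 39 'a': at 8
pos 40 'c': at 9  ** P1@[35:40],P2@[37:40]
pos 41 'a': at 1 (fail-walked)
pos 42 'b': at 2
pos 43 'c': at 3  ** P0@[41:43]
pos 44 'c': at 4 (fail-walked)
pos 45 'b': at 5
pos 46 'a': at 6
pos 47 'b': at 7
pos 48 'a': at 8
pos 49 'c': at 9  ** P1@[44:49],P2@[46:49]
pos 50 'a': at 1 (fail-walked)
pos 51 'b': at 2
pos 52 'a': at 10

All matches (sorted): [[11,2],[21,0],[28,1],[28,2],[32,2],[40,1],[40,2],[43,0],[49,1],[49,2]]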